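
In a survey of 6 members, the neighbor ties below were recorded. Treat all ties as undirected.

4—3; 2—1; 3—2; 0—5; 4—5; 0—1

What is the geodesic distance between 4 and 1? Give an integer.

One shortest route is 4 – 3 – 2 – 1, which uses 3 edges, and at distance 2 from 4 we only reach {0, 2}, which does not include 1. So d(4,1) = 3.

3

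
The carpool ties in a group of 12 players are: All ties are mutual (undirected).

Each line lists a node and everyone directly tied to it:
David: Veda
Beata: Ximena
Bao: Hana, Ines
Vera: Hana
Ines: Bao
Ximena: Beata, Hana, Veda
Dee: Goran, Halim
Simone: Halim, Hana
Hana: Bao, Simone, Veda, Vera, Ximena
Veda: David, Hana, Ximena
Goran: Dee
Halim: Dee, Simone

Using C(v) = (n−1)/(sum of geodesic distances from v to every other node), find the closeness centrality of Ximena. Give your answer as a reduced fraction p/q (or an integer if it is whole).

11/26

Distances from Ximena: Bao:2, Beata:1, David:2, Dee:4, Goran:5, Halim:3, Hana:1, Ines:3, Simone:2, Veda:1, Vera:2. Sum = 26.
n = 12, so closeness = 11/26.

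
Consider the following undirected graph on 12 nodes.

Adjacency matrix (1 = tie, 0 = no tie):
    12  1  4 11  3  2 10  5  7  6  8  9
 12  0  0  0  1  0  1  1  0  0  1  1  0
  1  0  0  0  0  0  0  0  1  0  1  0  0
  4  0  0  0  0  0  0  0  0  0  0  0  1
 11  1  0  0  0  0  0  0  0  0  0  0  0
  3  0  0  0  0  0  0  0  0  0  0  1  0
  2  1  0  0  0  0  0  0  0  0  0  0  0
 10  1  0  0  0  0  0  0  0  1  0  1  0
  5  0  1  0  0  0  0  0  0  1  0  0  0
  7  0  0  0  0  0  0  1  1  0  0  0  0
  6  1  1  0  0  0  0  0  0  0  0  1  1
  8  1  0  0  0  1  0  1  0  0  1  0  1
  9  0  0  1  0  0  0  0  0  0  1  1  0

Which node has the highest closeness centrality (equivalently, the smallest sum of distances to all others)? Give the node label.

Farness (sum of distances to all others) for each node — 1:25, 2:29, 3:28, 4:33, 5:31, 6:19, 7:27, 8:18, 9:23, 10:21, 11:29, 12:19.
The smallest farness is 18, for 8, so 8 has the highest closeness.

8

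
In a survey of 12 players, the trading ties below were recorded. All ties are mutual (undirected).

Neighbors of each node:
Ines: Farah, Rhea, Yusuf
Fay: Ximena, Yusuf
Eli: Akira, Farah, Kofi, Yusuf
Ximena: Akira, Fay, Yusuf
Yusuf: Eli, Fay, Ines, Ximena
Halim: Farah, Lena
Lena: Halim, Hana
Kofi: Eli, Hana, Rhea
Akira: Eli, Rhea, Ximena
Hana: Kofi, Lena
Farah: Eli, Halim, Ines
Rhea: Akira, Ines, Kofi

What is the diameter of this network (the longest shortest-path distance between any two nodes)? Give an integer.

Eccentricity of each node (its greatest distance to any other): Akira:4, Eli:3, Farah:3, Fay:5, Halim:4, Hana:4, Ines:3, Kofi:3, Lena:5, Rhea:3, Ximena:5, Yusuf:4.
The maximum eccentricity is 5, realized for instance by the pair Ximena–Lena via Ximena – Akira – Eli – Kofi – Hana – Lena. So the diameter is 5.

5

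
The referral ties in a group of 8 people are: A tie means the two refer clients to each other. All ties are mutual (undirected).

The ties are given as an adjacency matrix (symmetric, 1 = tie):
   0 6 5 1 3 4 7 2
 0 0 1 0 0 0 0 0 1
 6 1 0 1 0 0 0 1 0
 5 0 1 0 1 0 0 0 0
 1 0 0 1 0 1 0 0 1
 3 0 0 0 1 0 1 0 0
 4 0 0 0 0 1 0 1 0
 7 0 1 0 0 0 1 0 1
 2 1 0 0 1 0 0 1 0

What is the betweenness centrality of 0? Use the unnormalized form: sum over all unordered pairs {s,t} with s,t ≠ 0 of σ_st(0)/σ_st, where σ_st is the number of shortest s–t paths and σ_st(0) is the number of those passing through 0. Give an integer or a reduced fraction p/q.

Pairs whose geodesics pass through 0 — 6–2: 1/2.
All other pairs contribute 0.
Summing the contributions gives betweenness(0) = 1/2.

1/2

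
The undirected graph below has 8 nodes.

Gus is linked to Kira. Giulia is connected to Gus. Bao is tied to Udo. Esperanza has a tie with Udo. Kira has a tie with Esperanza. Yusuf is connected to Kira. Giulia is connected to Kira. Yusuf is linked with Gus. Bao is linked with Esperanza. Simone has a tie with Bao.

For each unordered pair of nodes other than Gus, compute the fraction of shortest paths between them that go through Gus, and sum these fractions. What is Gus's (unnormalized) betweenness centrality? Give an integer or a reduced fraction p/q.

1/2

Pairs whose geodesics pass through Gus — Yusuf–Giulia: 1/2.
All other pairs contribute 0.
Summing the contributions gives betweenness(Gus) = 1/2.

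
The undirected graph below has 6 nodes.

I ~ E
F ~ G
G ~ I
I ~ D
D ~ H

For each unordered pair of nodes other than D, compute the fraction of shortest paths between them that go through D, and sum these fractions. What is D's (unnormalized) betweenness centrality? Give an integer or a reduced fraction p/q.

4

Pairs whose geodesics pass through D — F–H: 1; E–H: 1; I–H: 1; G–H: 1.
All other pairs contribute 0.
Summing the contributions gives betweenness(D) = 4.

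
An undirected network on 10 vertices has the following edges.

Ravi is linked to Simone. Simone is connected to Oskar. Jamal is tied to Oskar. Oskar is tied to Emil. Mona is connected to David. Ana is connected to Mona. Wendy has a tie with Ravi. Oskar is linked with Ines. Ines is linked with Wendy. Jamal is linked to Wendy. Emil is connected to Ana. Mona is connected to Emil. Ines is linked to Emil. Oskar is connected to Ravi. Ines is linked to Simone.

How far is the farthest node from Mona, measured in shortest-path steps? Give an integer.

Distances from Mona: Ana:1, David:1, Emil:1, Ines:2, Jamal:3, Oskar:2, Ravi:3, Simone:3, Wendy:3.
The largest is 3 (to Simone, Wendy, Ravi, and Jamal), so the eccentricity of Mona is 3.

3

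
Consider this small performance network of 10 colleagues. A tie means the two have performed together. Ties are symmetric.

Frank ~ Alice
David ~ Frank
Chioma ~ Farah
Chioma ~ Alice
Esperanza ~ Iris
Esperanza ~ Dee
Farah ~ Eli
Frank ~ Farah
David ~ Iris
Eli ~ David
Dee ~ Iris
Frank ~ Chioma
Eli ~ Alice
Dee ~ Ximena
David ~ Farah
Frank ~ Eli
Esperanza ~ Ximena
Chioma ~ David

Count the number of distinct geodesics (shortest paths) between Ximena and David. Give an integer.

2

The shortest distance is 3. The length-3 paths are: Ximena–Esperanza–Iris–David; Ximena–Dee–Iris–David.
That gives 2 distinct shortest paths.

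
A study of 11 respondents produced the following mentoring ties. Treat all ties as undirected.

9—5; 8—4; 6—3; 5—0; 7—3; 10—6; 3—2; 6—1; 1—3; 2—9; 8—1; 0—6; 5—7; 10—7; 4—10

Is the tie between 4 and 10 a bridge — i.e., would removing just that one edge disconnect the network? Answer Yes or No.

No

Even without that edge, 4 still reaches 10 via 4 – 8 – 1 – 6 – 10, so the network stays connected. Not a bridge.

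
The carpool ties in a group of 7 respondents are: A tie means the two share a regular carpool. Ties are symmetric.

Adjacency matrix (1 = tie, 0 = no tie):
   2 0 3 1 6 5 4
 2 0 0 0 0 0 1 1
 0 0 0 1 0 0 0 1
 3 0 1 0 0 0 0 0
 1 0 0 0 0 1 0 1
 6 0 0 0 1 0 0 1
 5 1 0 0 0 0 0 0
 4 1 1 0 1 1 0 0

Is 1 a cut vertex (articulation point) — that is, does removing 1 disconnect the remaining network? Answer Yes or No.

No

Even without 1, every remaining node can still reach every other (the residual graph is connected), so 1 is not a cut vertex.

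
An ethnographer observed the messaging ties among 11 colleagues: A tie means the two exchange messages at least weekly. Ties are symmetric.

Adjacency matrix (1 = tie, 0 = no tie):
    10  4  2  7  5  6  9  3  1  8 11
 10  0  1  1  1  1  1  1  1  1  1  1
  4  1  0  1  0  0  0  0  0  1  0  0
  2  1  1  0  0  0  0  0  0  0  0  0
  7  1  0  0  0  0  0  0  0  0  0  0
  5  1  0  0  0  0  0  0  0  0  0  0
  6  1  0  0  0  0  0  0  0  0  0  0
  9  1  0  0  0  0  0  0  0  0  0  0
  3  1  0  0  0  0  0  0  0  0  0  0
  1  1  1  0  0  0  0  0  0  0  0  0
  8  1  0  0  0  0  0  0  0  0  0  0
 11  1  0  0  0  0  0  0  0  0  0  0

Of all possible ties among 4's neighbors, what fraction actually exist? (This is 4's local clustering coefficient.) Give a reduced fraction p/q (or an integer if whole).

4's neighbors: 1, 2, and 10 (k = 3).
Possible neighbor pairs: C(3,2) = 3. Edges among them: 1–10, 2–10 → e = 2.
Clustering(4) = 2/3.

2/3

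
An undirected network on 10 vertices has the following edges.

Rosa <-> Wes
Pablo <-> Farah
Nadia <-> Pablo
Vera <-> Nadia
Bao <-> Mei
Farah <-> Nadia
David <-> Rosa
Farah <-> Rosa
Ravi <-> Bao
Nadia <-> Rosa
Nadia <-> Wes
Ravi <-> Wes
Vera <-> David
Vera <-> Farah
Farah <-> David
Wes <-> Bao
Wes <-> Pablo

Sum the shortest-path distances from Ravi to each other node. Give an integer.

Distances from Ravi: Bao:1, David:3, Farah:3, Mei:2, Nadia:2, Pablo:2, Rosa:2, Vera:3, Wes:1.
Sum = 1 + 3 + 3 + 2 + 2 + 2 + 2 + 3 + 1 = 19.

19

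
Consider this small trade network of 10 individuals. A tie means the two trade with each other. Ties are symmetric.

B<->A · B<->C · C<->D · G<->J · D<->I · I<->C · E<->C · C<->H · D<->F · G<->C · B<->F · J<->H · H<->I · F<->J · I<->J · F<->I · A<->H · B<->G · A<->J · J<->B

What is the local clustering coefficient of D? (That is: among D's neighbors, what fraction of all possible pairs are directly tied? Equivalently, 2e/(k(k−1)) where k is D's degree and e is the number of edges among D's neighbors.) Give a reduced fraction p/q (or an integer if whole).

D's neighbors: C, F, and I (k = 3).
Possible neighbor pairs: C(3,2) = 3. Edges among them: C–I, F–I → e = 2.
Clustering(D) = 2/3.

2/3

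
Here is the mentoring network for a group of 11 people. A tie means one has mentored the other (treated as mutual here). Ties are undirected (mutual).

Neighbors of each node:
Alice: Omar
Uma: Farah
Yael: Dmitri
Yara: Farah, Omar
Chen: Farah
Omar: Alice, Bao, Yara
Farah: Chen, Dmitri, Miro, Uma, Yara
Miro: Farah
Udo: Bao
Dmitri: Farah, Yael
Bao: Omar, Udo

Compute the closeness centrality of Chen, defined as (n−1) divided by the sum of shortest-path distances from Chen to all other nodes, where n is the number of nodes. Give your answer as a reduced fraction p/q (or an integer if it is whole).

Distances from Chen: Alice:4, Bao:4, Dmitri:2, Farah:1, Miro:2, Omar:3, Udo:5, Uma:2, Yael:3, Yara:2. Sum = 28.
n = 11, so closeness = 10/28 = 5/14.

5/14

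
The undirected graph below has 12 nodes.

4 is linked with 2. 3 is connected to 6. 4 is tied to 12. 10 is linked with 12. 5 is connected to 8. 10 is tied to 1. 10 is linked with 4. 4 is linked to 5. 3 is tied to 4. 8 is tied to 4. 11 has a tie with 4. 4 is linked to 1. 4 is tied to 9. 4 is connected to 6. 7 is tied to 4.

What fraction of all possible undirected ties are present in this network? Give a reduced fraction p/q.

5/22

There are 15 edges and 12 nodes, so the maximum possible is C(12,2) = 66.
Density = 15/66 = 5/22.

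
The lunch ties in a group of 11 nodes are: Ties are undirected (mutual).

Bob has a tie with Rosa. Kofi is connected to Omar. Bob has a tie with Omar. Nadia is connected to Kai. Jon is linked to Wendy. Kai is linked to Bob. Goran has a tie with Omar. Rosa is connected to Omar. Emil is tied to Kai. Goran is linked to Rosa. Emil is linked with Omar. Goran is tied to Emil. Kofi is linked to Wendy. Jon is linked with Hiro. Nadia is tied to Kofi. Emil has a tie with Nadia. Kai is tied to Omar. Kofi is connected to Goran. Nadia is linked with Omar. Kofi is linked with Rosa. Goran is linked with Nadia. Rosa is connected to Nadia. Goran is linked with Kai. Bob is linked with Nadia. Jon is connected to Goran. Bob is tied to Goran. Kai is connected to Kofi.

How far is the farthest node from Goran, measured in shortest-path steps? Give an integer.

Distances from Goran: Bob:1, Emil:1, Hiro:2, Jon:1, Kai:1, Kofi:1, Nadia:1, Omar:1, Rosa:1, Wendy:2.
The largest is 2 (to Hiro and Wendy), so the eccentricity of Goran is 2.

2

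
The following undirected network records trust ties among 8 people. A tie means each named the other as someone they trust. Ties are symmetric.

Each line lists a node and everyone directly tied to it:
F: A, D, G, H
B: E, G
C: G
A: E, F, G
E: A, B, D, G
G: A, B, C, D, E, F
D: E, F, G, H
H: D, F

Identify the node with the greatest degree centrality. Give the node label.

Degrees — A:3, B:2, C:1, D:4, E:4, F:4, G:6, H:2.
The maximum is 6, attained only by G.

G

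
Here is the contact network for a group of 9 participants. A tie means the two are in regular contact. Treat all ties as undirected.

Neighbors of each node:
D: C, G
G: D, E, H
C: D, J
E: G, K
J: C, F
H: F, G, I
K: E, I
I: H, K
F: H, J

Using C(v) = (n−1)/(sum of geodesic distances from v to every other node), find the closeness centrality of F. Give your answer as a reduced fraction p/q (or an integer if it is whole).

Distances from F: C:2, D:3, E:3, G:2, H:1, I:2, J:1, K:3. Sum = 17.
n = 9, so closeness = 8/17.

8/17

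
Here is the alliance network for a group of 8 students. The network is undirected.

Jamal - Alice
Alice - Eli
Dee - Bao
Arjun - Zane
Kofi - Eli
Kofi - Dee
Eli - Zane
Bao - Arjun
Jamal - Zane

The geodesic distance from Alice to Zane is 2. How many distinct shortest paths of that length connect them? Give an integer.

2

The shortest distance is 2. The length-2 paths are: Alice–Eli–Zane; Alice–Jamal–Zane.
That gives 2 distinct shortest paths.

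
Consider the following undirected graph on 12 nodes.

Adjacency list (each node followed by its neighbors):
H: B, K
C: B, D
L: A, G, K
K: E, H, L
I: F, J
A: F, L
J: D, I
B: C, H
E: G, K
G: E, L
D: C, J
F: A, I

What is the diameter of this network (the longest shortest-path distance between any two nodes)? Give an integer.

6

Eccentricity of each node (its greatest distance to any other): A:5, B:5, C:5, D:6, E:6, F:5, G:6, H:5, I:5, J:6, K:5, L:5.
The maximum eccentricity is 6, realized for instance by the pair J–E via J – D – C – B – H – K – E. So the diameter is 6.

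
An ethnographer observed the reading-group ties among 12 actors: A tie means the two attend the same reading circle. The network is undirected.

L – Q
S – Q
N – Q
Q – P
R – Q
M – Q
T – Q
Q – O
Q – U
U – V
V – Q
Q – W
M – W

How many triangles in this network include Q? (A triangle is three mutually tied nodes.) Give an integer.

2

Q's neighbors: L, M, N, O, P, R, S, T, U, V, and W.
Neighbor pairs that are themselves tied: Q–M–W; Q–U–V. Each forms one triangle with Q, for 2 in total.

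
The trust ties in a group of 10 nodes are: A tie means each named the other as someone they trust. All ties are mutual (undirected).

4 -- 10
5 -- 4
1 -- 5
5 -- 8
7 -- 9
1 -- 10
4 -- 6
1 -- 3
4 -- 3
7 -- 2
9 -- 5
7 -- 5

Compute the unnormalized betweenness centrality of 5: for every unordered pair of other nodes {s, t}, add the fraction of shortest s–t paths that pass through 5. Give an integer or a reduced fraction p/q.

71/3

Pairs whose geodesics pass through 5 — 7–6: 1; 7–8: 1; 7–3: 2/2; 7–10: 2/2; 7–4: 1; 7–1: 1; 6–2: 1; 6–8: 1; 6–9: 1; 6–1: 1/3; 2–8: 1; 2–3: 2/2; 2–10: 2/2; 2–4: 1 … (+11 more pairs).
All other pairs contribute 0.
Summing the contributions gives betweenness(5) = 71/3.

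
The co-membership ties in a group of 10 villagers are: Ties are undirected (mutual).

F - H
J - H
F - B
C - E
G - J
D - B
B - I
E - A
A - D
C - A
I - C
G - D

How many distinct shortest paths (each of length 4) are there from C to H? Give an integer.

1

The shortest distance is 4, and the only length-4 path is C–I–B–F–H. So there is exactly 1 shortest path.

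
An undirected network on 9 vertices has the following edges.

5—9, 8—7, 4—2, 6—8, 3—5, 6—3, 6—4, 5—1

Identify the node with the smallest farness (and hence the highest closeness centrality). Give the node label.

6

Farness (sum of distances to all others) for each node — 1:26, 2:27, 3:16, 4:20, 5:19, 6:15, 7:27, 8:20, 9:26.
The smallest farness is 15, for 6, so 6 has the highest closeness.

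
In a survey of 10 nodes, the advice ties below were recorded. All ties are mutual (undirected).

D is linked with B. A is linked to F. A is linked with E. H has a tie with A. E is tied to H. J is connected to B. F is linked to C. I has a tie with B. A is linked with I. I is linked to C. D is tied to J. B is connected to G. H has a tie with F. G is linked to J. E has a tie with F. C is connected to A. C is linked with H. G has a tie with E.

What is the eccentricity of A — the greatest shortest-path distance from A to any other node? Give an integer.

3

Distances from A: B:2, C:1, D:3, E:1, F:1, G:2, H:1, I:1, J:3.
The largest is 3 (to J and D), so the eccentricity of A is 3.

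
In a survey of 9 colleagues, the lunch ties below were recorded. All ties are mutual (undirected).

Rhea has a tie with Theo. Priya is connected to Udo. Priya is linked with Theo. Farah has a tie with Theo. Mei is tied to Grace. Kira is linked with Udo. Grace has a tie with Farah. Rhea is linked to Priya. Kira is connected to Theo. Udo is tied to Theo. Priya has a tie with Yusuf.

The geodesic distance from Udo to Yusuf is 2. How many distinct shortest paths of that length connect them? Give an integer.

1

The shortest distance is 2, and the only length-2 path is Udo–Priya–Yusuf. So there is exactly 1 shortest path.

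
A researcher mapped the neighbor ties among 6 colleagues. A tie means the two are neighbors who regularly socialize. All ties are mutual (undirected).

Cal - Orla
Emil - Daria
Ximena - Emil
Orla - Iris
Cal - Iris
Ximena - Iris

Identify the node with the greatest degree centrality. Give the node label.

Degrees — Cal:2, Daria:1, Emil:2, Iris:3, Orla:2, Ximena:2.
The maximum is 3, attained only by Iris.

Iris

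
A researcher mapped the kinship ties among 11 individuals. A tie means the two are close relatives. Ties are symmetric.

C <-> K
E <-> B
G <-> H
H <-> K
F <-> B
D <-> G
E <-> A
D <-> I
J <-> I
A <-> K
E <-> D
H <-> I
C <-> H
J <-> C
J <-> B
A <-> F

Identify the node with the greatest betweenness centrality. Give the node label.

Unnormalized betweenness of each node: A:7, B:6, C:3, D:37/6, E:43/6, F:7/6, G:3/2, H:22/3, I:9/2, J:37/6, K:6.
H has the largest value, 22/3, making it the main broker — the node through which the most shortest paths run.

H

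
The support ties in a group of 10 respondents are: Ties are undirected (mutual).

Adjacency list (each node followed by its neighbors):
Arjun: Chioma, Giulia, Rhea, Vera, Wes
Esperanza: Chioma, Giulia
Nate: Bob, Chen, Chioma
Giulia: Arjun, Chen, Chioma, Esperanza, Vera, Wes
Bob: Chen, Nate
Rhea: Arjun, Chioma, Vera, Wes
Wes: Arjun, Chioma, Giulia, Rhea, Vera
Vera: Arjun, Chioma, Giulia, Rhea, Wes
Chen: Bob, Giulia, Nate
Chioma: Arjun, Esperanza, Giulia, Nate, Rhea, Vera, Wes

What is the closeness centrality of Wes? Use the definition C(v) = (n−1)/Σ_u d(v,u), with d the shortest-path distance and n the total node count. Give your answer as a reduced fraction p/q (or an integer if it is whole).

Distances from Wes: Arjun:1, Bob:3, Chen:2, Chioma:1, Esperanza:2, Giulia:1, Nate:2, Rhea:1, Vera:1. Sum = 14.
n = 10, so closeness = 9/14.

9/14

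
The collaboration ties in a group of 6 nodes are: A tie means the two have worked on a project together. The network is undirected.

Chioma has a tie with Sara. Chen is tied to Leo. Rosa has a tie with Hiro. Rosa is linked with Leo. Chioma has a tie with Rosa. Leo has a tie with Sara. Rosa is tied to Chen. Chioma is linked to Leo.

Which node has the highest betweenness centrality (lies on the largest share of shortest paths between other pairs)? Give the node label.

Rosa

Unnormalized betweenness of each node: Chen:0, Chioma:1, Hiro:0, Leo:5/2, Rosa:9/2, Sara:0.
Rosa has the largest value, 9/2, making it the main broker — the node through which the most shortest paths run.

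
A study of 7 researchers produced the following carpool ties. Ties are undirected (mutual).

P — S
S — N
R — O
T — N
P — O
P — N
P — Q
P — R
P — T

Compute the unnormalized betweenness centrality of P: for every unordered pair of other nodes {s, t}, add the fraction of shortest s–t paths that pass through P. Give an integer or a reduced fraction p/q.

Pairs whose geodesics pass through P — O–Q: 1; O–N: 1; O–T: 1; O–S: 1; Q–N: 1; Q–T: 1; Q–R: 1; Q–S: 1; N–R: 1; T–R: 1; T–S: 1/2; R–S: 1.
All other pairs contribute 0.
Summing the contributions gives betweenness(P) = 23/2.

23/2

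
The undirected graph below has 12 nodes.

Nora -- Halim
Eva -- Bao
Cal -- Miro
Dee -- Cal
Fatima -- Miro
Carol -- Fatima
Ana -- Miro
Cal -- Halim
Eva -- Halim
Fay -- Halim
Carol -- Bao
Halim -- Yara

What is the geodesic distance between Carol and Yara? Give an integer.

4

One shortest route is Carol – Bao – Eva – Halim – Yara, which uses 4 edges, and at distance 3 from Carol we only reach {Ana, Cal, Halim}, which does not include Yara. So d(Carol,Yara) = 4.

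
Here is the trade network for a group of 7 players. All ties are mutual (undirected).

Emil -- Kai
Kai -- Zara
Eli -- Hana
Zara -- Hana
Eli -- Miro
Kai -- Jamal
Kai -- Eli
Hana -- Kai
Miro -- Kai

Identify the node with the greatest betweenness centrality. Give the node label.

Kai

Unnormalized betweenness of each node: Eli:1/2, Emil:0, Hana:1/2, Jamal:0, Kai:11, Miro:0, Zara:0.
Kai has the largest value, 11, making it the main broker — the node through which the most shortest paths run.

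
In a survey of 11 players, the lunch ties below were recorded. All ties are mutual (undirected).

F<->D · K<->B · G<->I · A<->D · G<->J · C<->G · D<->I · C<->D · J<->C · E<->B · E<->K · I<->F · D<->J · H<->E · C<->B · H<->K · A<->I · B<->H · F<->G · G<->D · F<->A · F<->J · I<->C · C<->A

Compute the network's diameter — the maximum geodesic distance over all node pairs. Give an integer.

Eccentricity of each node (its greatest distance to any other): A:3, B:3, C:2, D:3, E:4, F:4, G:3, H:4, I:3, J:3, K:4.
The maximum eccentricity is 4, realized for instance by the pair F–H via F – I – C – B – H. So the diameter is 4.

4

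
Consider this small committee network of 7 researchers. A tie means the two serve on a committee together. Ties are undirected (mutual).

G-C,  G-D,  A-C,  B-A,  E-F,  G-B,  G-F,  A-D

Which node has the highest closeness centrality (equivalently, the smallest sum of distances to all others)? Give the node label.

Farness (sum of distances to all others) for each node — A:12, B:11, C:11, D:11, E:16, F:11, G:8.
The smallest farness is 8, for G, so G has the highest closeness.

G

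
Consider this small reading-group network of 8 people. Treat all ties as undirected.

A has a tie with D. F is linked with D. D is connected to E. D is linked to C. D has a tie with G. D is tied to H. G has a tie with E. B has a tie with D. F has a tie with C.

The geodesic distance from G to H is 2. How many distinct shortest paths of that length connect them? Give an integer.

1

The shortest distance is 2, and the only length-2 path is G–D–H. So there is exactly 1 shortest path.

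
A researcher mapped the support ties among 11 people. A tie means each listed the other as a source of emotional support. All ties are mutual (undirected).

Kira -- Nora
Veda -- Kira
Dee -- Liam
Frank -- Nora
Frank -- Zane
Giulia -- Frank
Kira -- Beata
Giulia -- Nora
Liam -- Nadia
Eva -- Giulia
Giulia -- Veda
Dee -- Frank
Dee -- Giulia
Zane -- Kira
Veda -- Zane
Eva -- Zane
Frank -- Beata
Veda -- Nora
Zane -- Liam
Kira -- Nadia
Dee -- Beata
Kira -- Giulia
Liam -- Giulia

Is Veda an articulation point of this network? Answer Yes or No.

No

Even without Veda, every remaining node can still reach every other (the residual graph is connected), so Veda is not a cut vertex.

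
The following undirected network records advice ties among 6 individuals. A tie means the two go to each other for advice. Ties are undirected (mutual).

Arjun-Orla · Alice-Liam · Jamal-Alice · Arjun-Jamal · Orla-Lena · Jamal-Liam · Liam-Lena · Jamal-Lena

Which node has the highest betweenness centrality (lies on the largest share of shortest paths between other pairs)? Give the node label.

Unnormalized betweenness of each node: Alice:0, Arjun:5/6, Jamal:11/3, Lena:13/6, Liam:5/6, Orla:1/2.
Jamal has the largest value, 11/3, making it the main broker — the node through which the most shortest paths run.

Jamal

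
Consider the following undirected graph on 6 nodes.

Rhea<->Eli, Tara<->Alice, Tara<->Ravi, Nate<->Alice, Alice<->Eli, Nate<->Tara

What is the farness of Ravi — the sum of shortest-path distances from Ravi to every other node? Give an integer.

12

Distances from Ravi: Alice:2, Eli:3, Nate:2, Rhea:4, Tara:1.
Sum = 2 + 3 + 2 + 4 + 1 = 12.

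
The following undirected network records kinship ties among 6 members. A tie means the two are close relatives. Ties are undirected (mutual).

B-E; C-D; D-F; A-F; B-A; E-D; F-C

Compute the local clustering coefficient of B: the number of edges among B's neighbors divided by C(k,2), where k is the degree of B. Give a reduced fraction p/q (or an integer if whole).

B's neighbors: A and E (k = 2).
Possible neighbor pairs: C(2,2) = 1. Edges among them: none → e = 0.
Clustering(B) = 0/1.

0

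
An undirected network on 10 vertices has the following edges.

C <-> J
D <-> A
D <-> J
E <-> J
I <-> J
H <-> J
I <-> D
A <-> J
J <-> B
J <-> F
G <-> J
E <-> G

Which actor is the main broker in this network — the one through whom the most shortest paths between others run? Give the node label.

Unnormalized betweenness of each node: A:0, B:0, C:0, D:1/2, E:0, F:0, G:0, H:0, I:0, J:65/2.
J has the largest value, 65/2, making it the main broker — the node through which the most shortest paths run.

J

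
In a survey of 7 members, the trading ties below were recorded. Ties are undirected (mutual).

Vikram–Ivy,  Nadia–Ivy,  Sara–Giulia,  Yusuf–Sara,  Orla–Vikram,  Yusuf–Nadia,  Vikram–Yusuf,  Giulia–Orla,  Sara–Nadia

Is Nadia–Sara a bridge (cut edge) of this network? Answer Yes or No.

No

Even without that edge, Nadia still reaches Sara via Nadia – Yusuf – Sara, so the network stays connected. Not a bridge.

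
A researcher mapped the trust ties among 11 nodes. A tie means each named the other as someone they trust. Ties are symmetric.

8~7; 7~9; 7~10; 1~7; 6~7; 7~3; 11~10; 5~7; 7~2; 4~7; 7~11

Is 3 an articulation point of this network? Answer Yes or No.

Even without 3, every remaining node can still reach every other (the residual graph is connected), so 3 is not a cut vertex.

No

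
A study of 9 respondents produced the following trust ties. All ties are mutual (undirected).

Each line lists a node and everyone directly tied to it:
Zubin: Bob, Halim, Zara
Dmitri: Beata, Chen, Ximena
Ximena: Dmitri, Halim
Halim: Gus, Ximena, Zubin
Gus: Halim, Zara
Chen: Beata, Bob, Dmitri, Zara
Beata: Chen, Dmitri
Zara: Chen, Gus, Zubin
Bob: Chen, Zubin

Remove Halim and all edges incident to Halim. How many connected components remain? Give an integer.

Halim's neighbors (Gus, Ximena, and Zubin) remain reachable from one another through other ties, so the rest of the network stays in one piece.

1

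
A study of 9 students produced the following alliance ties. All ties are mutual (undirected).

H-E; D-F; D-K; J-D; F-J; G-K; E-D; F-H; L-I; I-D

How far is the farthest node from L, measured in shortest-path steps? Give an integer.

Distances from L: D:2, E:3, F:3, G:4, H:4, I:1, J:3, K:3.
The largest is 4 (to G and H), so the eccentricity of L is 4.

4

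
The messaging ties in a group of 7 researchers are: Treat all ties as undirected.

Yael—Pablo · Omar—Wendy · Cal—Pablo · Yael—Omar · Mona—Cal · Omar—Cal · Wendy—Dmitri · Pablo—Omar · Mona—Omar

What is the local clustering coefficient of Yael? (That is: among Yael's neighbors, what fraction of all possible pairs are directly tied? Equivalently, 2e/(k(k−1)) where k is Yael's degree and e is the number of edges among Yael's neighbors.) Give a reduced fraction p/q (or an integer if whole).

1

Yael's neighbors: Omar and Pablo (k = 2).
Possible neighbor pairs: C(2,2) = 1. Edges among them: Omar–Pablo → e = 1.
Clustering(Yael) = 1/1.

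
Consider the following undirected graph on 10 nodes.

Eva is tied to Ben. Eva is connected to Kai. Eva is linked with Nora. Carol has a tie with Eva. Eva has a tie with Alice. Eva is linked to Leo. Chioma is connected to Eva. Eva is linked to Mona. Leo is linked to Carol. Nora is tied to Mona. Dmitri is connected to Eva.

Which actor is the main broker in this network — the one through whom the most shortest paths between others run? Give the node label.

Eva

Unnormalized betweenness of each node: Alice:0, Ben:0, Carol:0, Chioma:0, Dmitri:0, Eva:34, Kai:0, Leo:0, Mona:0, Nora:0.
Eva has the largest value, 34, making it the main broker — the node through which the most shortest paths run.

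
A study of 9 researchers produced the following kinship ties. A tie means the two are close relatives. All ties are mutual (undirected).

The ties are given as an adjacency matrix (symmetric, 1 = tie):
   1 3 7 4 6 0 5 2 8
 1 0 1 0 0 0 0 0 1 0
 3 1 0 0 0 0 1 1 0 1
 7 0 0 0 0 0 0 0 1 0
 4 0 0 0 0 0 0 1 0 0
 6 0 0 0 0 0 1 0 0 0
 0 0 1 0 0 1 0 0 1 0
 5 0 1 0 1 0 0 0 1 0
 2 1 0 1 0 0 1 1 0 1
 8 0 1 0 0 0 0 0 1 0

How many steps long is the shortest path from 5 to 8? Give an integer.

One shortest route is 5 – 3 – 8, which uses 2 edges, and 5 and 8 are not directly tied, so nothing shorter exists. So d(5,8) = 2.

2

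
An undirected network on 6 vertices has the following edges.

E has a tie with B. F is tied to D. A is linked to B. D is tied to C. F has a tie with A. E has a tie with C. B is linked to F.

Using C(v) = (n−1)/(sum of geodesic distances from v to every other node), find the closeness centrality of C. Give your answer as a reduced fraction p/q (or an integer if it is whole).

Distances from C: A:3, B:2, D:1, E:1, F:2. Sum = 9.
n = 6, so closeness = 5/9.

5/9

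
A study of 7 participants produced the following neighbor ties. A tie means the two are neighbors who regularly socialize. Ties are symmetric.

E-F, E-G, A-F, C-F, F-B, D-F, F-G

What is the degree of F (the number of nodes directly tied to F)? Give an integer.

F is directly tied to A, B, C, D, E, and G. That is 6 neighbors, so the degree of F is 6.

6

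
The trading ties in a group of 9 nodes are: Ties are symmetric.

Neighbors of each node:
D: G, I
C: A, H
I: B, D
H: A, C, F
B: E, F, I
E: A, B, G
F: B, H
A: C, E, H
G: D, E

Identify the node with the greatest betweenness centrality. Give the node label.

Unnormalized betweenness of each node: A:13/2, B:17/2, C:0, D:1, E:21/2, F:7/2, G:7/2, H:3, I:5/2.
E has the largest value, 21/2, making it the main broker — the node through which the most shortest paths run.

E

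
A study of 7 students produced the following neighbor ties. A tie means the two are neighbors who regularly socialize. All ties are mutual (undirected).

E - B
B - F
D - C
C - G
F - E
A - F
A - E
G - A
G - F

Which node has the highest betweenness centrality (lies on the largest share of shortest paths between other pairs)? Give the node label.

Unnormalized betweenness of each node: A:3/2, B:0, C:5, D:0, E:1/2, F:5, G:8.
G has the largest value, 8, making it the main broker — the node through which the most shortest paths run.

G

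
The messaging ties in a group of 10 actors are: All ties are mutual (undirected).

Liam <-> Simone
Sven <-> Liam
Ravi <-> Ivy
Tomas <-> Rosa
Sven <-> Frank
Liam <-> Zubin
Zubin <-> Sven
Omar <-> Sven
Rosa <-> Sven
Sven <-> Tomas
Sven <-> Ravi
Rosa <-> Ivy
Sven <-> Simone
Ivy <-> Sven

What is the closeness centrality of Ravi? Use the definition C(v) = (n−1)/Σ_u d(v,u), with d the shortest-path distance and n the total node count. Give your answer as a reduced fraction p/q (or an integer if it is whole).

9/16

Distances from Ravi: Frank:2, Ivy:1, Liam:2, Omar:2, Rosa:2, Simone:2, Sven:1, Tomas:2, Zubin:2. Sum = 16.
n = 10, so closeness = 9/16.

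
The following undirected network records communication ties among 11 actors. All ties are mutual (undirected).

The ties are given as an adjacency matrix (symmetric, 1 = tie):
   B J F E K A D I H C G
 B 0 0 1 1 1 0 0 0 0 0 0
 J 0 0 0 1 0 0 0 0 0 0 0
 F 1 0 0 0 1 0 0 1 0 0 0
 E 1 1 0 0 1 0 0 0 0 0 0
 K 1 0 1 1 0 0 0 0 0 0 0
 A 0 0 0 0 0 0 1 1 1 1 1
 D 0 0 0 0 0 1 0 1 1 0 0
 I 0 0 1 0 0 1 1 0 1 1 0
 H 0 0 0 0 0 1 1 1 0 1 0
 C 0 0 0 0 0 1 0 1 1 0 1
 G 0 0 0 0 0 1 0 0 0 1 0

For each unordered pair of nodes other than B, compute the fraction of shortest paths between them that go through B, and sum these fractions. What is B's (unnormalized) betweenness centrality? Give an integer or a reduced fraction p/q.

Pairs whose geodesics pass through B — J–F: 1/2; J–A: 1/2; J–D: 1/2; J–I: 1/2; J–H: 1/2; J–C: 1/2; J–G: 2/4; F–E: 1/2; E–A: 1/2; E–D: 1/2; E–I: 1/2; E–H: 1/2; E–C: 1/2; E–G: 2/4.
All other pairs contribute 0.
Summing the contributions gives betweenness(B) = 7.

7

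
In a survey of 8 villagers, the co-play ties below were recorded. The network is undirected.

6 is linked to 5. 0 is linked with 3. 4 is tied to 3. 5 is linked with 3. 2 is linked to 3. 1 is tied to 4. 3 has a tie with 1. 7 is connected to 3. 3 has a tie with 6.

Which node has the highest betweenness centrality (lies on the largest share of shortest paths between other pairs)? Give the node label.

3

Unnormalized betweenness of each node: 0:0, 1:0, 2:0, 3:19, 4:0, 5:0, 6:0, 7:0.
3 has the largest value, 19, making it the main broker — the node through which the most shortest paths run.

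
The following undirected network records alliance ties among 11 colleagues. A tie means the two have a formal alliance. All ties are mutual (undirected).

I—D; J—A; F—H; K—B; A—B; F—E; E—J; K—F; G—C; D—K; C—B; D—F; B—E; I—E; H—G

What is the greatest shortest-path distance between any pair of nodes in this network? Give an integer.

Eccentricity of each node (its greatest distance to any other): A:4, B:3, C:3, D:3, E:3, F:3, G:4, H:4, I:4, J:4, K:3.
The maximum eccentricity is 4, realized for instance by the pair A–H via A – B – C – G – H. So the diameter is 4.

4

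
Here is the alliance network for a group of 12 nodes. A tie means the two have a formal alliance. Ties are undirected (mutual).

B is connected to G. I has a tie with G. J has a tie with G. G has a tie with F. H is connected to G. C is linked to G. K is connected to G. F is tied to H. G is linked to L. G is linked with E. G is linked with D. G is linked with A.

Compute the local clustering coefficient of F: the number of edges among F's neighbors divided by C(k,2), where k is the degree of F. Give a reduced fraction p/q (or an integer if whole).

1

F's neighbors: G and H (k = 2).
Possible neighbor pairs: C(2,2) = 1. Edges among them: G–H → e = 1.
Clustering(F) = 1/1.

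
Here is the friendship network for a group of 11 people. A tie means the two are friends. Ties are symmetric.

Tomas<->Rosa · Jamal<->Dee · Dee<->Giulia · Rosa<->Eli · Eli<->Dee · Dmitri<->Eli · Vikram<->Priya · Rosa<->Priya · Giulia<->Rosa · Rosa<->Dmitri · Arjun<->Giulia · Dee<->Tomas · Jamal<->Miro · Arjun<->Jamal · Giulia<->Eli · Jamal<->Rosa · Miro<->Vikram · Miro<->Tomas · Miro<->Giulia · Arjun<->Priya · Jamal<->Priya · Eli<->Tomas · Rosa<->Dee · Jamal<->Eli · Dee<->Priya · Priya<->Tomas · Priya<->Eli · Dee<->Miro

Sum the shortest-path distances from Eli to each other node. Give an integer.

Distances from Eli: Arjun:2, Dee:1, Dmitri:1, Giulia:1, Jamal:1, Miro:2, Priya:1, Rosa:1, Tomas:1, Vikram:2.
Sum = 2 + 1 + 1 + 1 + 1 + 2 + 1 + 1 + 1 + 2 = 13.

13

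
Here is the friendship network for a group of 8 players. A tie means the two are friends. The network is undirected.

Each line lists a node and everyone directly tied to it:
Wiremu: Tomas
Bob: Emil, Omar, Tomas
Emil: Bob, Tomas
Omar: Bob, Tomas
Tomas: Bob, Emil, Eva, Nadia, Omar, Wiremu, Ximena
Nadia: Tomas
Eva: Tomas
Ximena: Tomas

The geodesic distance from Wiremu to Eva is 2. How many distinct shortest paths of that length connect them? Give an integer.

The shortest distance is 2, and the only length-2 path is Wiremu–Tomas–Eva. So there is exactly 1 shortest path.

1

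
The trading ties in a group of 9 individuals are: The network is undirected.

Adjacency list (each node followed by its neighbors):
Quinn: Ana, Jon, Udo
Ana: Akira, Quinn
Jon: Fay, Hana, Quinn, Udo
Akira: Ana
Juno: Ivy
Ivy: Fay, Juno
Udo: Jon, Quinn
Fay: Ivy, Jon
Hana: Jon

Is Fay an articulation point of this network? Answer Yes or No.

Yes

Removing Fay leaves {Akira, Ana, Hana, Jon, Quinn, and Udo} with no path to {Ivy and Juno}, so the network splits into 2 components. Fay is a cut vertex.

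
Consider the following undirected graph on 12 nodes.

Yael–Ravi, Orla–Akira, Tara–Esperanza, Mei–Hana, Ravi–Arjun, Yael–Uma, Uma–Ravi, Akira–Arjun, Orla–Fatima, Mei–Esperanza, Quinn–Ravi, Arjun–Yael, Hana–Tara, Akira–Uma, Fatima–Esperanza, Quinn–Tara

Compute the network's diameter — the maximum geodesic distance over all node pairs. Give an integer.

Eccentricity of each node (its greatest distance to any other): Akira:5, Arjun:5, Esperanza:4, Fatima:4, Hana:5, Mei:5, Orla:4, Quinn:4, Ravi:4, Tara:4, Uma:5, Yael:5.
The maximum eccentricity is 5, realized for instance by the pair Hana–Akira via Hana – Tara – Quinn – Ravi – Arjun – Akira. So the diameter is 5.

5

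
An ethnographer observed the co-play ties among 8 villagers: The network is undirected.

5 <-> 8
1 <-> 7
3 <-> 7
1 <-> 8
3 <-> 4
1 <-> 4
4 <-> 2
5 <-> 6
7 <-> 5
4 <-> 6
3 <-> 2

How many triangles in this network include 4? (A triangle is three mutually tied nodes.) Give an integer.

4's neighbors: 1, 2, 3, and 6.
Neighbor pairs that are themselves tied: 4–2–3. Each forms one triangle with 4, for 1 in total.

1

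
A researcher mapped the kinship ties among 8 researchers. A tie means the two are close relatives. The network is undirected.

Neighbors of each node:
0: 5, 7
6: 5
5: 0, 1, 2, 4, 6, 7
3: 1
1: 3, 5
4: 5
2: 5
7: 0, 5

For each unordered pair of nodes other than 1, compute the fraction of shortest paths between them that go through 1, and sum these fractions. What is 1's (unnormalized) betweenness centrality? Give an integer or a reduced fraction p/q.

6

Pairs whose geodesics pass through 1 — 5–3: 1; 6–3: 1; 7–3: 1; 4–3: 1; 0–3: 1; 2–3: 1.
All other pairs contribute 0.
Summing the contributions gives betweenness(1) = 6.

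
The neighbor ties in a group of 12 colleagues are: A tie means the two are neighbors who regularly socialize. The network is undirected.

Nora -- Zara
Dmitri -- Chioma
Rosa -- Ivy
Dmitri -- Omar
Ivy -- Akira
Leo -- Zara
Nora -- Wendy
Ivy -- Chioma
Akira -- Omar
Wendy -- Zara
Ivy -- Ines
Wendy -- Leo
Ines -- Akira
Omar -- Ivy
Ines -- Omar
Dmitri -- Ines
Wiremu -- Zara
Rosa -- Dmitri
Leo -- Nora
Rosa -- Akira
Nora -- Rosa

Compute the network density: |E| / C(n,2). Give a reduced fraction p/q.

7/22

There are 21 edges and 12 nodes, so the maximum possible is C(12,2) = 66.
Density = 21/66 = 7/22.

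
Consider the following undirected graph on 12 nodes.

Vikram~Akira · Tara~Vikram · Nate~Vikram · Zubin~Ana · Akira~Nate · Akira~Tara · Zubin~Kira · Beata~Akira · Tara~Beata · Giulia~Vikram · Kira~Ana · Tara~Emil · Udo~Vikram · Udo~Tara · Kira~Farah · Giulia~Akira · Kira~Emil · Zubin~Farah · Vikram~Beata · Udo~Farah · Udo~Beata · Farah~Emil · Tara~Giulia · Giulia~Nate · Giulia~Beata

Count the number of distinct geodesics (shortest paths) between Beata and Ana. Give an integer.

3

The shortest distance is 4. The length-4 paths are: Beata–Udo–Farah–Kira–Ana; Beata–Tara–Emil–Kira–Ana; Beata–Udo–Farah–Zubin–Ana.
That gives 3 distinct shortest paths.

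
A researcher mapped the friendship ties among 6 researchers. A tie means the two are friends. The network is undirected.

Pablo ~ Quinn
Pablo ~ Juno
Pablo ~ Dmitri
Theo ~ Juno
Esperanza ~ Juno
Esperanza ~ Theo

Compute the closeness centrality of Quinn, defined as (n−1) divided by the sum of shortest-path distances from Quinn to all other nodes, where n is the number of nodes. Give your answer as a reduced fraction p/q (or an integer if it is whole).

Distances from Quinn: Dmitri:2, Esperanza:3, Juno:2, Pablo:1, Theo:3. Sum = 11.
n = 6, so closeness = 5/11.

5/11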